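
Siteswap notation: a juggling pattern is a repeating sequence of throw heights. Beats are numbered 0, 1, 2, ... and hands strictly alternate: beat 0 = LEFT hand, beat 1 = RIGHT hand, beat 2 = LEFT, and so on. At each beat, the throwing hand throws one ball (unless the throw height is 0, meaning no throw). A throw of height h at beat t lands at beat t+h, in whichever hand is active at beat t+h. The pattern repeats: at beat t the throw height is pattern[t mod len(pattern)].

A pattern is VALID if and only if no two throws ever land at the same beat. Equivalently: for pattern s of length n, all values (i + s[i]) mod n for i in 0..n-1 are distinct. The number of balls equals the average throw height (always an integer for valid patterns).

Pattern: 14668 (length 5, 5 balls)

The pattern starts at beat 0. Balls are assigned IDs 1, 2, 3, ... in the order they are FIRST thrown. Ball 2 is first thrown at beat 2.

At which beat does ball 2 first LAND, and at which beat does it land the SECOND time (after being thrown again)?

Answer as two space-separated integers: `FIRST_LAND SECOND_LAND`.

Beat 0 (L): throw ball1 h=1 -> lands@1:R; in-air after throw: [b1@1:R]
Beat 1 (R): throw ball1 h=4 -> lands@5:R; in-air after throw: [b1@5:R]
Beat 2 (L): throw ball2 h=6 -> lands@8:L; in-air after throw: [b1@5:R b2@8:L]
Beat 3 (R): throw ball3 h=6 -> lands@9:R; in-air after throw: [b1@5:R b2@8:L b3@9:R]
Beat 4 (L): throw ball4 h=8 -> lands@12:L; in-air after throw: [b1@5:R b2@8:L b3@9:R b4@12:L]
Beat 5 (R): throw ball1 h=1 -> lands@6:L; in-air after throw: [b1@6:L b2@8:L b3@9:R b4@12:L]
Beat 6 (L): throw ball1 h=4 -> lands@10:L; in-air after throw: [b2@8:L b3@9:R b1@10:L b4@12:L]
Beat 7 (R): throw ball5 h=6 -> lands@13:R; in-air after throw: [b2@8:L b3@9:R b1@10:L b4@12:L b5@13:R]
Beat 8 (L): throw ball2 h=6 -> lands@14:L; in-air after throw: [b3@9:R b1@10:L b4@12:L b5@13:R b2@14:L]
Beat 9 (R): throw ball3 h=8 -> lands@17:R; in-air after throw: [b1@10:L b4@12:L b5@13:R b2@14:L b3@17:R]
Beat 10 (L): throw ball1 h=1 -> lands@11:R; in-air after throw: [b1@11:R b4@12:L b5@13:R b2@14:L b3@17:R]
Beat 11 (R): throw ball1 h=4 -> lands@15:R; in-air after throw: [b4@12:L b5@13:R b2@14:L b1@15:R b3@17:R]
Beat 12 (L): throw ball4 h=6 -> lands@18:L; in-air after throw: [b5@13:R b2@14:L b1@15:R b3@17:R b4@18:L]
Beat 13 (R): throw ball5 h=6 -> lands@19:R; in-air after throw: [b2@14:L b1@15:R b3@17:R b4@18:L b5@19:R]
Beat 14 (L): throw ball2 h=8 -> lands@22:L; in-air after throw: [b1@15:R b3@17:R b4@18:L b5@19:R b2@22:L]
Ball 2: thrown@2 h=6 -> first land @8; rethrown@8 h=6 -> second land @14

Answer: 8 14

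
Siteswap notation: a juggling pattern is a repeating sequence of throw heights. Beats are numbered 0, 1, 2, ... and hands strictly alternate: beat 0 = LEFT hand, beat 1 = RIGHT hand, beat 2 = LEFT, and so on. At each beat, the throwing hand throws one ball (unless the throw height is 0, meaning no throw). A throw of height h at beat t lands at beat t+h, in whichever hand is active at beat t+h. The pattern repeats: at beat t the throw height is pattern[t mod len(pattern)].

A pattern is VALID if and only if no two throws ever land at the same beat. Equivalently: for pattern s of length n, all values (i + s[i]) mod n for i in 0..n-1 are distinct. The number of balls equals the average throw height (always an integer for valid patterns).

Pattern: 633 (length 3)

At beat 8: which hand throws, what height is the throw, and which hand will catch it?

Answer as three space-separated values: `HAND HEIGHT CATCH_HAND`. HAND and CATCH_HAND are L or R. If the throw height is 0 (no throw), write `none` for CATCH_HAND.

Beat 8: 8 mod 2 = 0, so hand = L
Throw height = pattern[8 mod 3] = pattern[2] = 3
Lands at beat 8+3=11, 11 mod 2 = 1, so catch hand = R

Answer: L 3 R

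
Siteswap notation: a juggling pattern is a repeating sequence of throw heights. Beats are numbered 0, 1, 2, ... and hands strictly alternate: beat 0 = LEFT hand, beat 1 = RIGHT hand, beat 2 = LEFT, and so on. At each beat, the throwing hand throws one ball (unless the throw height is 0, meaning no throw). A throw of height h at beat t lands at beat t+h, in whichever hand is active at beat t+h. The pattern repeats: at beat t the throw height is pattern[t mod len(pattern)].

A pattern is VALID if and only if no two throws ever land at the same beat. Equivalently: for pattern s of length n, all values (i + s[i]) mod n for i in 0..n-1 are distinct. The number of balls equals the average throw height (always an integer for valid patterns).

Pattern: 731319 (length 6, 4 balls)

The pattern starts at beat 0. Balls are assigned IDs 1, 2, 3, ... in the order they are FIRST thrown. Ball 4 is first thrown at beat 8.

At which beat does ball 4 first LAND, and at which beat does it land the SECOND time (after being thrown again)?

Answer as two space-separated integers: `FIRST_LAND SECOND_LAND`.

Answer: 9 12

Derivation:
Beat 0 (L): throw ball1 h=7 -> lands@7:R; in-air after throw: [b1@7:R]
Beat 1 (R): throw ball2 h=3 -> lands@4:L; in-air after throw: [b2@4:L b1@7:R]
Beat 2 (L): throw ball3 h=1 -> lands@3:R; in-air after throw: [b3@3:R b2@4:L b1@7:R]
Beat 3 (R): throw ball3 h=3 -> lands@6:L; in-air after throw: [b2@4:L b3@6:L b1@7:R]
Beat 4 (L): throw ball2 h=1 -> lands@5:R; in-air after throw: [b2@5:R b3@6:L b1@7:R]
Beat 5 (R): throw ball2 h=9 -> lands@14:L; in-air after throw: [b3@6:L b1@7:R b2@14:L]
Beat 6 (L): throw ball3 h=7 -> lands@13:R; in-air after throw: [b1@7:R b3@13:R b2@14:L]
Beat 7 (R): throw ball1 h=3 -> lands@10:L; in-air after throw: [b1@10:L b3@13:R b2@14:L]
Beat 8 (L): throw ball4 h=1 -> lands@9:R; in-air after throw: [b4@9:R b1@10:L b3@13:R b2@14:L]
Beat 9 (R): throw ball4 h=3 -> lands@12:L; in-air after throw: [b1@10:L b4@12:L b3@13:R b2@14:L]
Beat 10 (L): throw ball1 h=1 -> lands@11:R; in-air after throw: [b1@11:R b4@12:L b3@13:R b2@14:L]
Beat 11 (R): throw ball1 h=9 -> lands@20:L; in-air after throw: [b4@12:L b3@13:R b2@14:L b1@20:L]
Beat 12 (L): throw ball4 h=7 -> lands@19:R; in-air after throw: [b3@13:R b2@14:L b4@19:R b1@20:L]
Ball 4: thrown@8 h=1 -> first land @9; rethrown@9 h=3 -> second land @12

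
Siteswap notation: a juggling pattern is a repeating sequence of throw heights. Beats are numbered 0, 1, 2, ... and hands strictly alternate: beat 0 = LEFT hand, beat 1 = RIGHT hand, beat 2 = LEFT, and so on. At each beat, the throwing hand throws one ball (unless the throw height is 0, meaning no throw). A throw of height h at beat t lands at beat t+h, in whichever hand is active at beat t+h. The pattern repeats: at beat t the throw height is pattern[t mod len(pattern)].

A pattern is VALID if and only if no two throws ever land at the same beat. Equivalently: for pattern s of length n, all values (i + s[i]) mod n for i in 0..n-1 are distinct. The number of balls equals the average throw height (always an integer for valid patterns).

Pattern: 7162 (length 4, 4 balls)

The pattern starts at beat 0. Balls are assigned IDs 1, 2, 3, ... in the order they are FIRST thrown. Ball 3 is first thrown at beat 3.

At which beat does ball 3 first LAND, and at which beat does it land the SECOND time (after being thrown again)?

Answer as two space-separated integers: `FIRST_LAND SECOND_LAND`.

Beat 0 (L): throw ball1 h=7 -> lands@7:R; in-air after throw: [b1@7:R]
Beat 1 (R): throw ball2 h=1 -> lands@2:L; in-air after throw: [b2@2:L b1@7:R]
Beat 2 (L): throw ball2 h=6 -> lands@8:L; in-air after throw: [b1@7:R b2@8:L]
Beat 3 (R): throw ball3 h=2 -> lands@5:R; in-air after throw: [b3@5:R b1@7:R b2@8:L]
Beat 4 (L): throw ball4 h=7 -> lands@11:R; in-air after throw: [b3@5:R b1@7:R b2@8:L b4@11:R]
Beat 5 (R): throw ball3 h=1 -> lands@6:L; in-air after throw: [b3@6:L b1@7:R b2@8:L b4@11:R]
Beat 6 (L): throw ball3 h=6 -> lands@12:L; in-air after throw: [b1@7:R b2@8:L b4@11:R b3@12:L]
Ball 3: thrown@3 h=2 -> first land @5; rethrown@5 h=1 -> second land @6

Answer: 5 6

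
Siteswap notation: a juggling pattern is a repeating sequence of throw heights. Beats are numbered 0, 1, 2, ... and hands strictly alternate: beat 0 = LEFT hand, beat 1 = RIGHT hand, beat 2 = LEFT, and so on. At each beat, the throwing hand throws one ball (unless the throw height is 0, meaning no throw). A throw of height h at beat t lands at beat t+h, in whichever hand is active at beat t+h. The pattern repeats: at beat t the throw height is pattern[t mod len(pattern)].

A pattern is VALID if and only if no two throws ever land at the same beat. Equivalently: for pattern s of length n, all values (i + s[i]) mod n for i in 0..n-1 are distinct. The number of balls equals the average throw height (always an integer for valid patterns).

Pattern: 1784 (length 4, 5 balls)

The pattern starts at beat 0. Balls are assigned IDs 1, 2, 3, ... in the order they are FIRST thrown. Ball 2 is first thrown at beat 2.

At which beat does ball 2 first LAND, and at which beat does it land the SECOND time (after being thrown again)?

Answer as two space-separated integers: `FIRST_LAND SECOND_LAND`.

Answer: 10 18

Derivation:
Beat 0 (L): throw ball1 h=1 -> lands@1:R; in-air after throw: [b1@1:R]
Beat 1 (R): throw ball1 h=7 -> lands@8:L; in-air after throw: [b1@8:L]
Beat 2 (L): throw ball2 h=8 -> lands@10:L; in-air after throw: [b1@8:L b2@10:L]
Beat 3 (R): throw ball3 h=4 -> lands@7:R; in-air after throw: [b3@7:R b1@8:L b2@10:L]
Beat 4 (L): throw ball4 h=1 -> lands@5:R; in-air after throw: [b4@5:R b3@7:R b1@8:L b2@10:L]
Beat 5 (R): throw ball4 h=7 -> lands@12:L; in-air after throw: [b3@7:R b1@8:L b2@10:L b4@12:L]
Beat 6 (L): throw ball5 h=8 -> lands@14:L; in-air after throw: [b3@7:R b1@8:L b2@10:L b4@12:L b5@14:L]
Beat 7 (R): throw ball3 h=4 -> lands@11:R; in-air after throw: [b1@8:L b2@10:L b3@11:R b4@12:L b5@14:L]
Beat 8 (L): throw ball1 h=1 -> lands@9:R; in-air after throw: [b1@9:R b2@10:L b3@11:R b4@12:L b5@14:L]
Beat 9 (R): throw ball1 h=7 -> lands@16:L; in-air after throw: [b2@10:L b3@11:R b4@12:L b5@14:L b1@16:L]
Beat 10 (L): throw ball2 h=8 -> lands@18:L; in-air after throw: [b3@11:R b4@12:L b5@14:L b1@16:L b2@18:L]
Beat 11 (R): throw ball3 h=4 -> lands@15:R; in-air after throw: [b4@12:L b5@14:L b3@15:R b1@16:L b2@18:L]
Beat 12 (L): throw ball4 h=1 -> lands@13:R; in-air after throw: [b4@13:R b5@14:L b3@15:R b1@16:L b2@18:L]
Beat 13 (R): throw ball4 h=7 -> lands@20:L; in-air after throw: [b5@14:L b3@15:R b1@16:L b2@18:L b4@20:L]
Beat 14 (L): throw ball5 h=8 -> lands@22:L; in-air after throw: [b3@15:R b1@16:L b2@18:L b4@20:L b5@22:L]
Beat 15 (R): throw ball3 h=4 -> lands@19:R; in-air after throw: [b1@16:L b2@18:L b3@19:R b4@20:L b5@22:L]
Beat 16 (L): throw ball1 h=1 -> lands@17:R; in-air after throw: [b1@17:R b2@18:L b3@19:R b4@20:L b5@22:L]
Beat 17 (R): throw ball1 h=7 -> lands@24:L; in-air after throw: [b2@18:L b3@19:R b4@20:L b5@22:L b1@24:L]
Beat 18 (L): throw ball2 h=8 -> lands@26:L; in-air after throw: [b3@19:R b4@20:L b5@22:L b1@24:L b2@26:L]
Ball 2: thrown@2 h=8 -> first land @10; rethrown@10 h=8 -> second land @18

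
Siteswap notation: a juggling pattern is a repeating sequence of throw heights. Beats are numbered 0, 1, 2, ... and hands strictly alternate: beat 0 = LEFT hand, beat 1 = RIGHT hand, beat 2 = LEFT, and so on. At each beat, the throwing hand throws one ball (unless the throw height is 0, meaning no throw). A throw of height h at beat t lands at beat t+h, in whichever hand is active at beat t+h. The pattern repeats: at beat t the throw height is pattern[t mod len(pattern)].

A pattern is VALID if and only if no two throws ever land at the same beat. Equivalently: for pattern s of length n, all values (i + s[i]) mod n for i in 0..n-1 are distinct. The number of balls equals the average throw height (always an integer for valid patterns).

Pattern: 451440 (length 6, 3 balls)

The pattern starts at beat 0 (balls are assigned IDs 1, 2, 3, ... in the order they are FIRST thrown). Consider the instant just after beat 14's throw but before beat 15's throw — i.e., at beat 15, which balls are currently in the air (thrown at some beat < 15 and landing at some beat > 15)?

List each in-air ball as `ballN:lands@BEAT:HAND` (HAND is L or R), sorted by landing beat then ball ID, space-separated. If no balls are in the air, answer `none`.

Answer: ball3:lands@16:L ball1:lands@18:L

Derivation:
Beat 0 (L): throw ball1 h=4 -> lands@4:L; in-air after throw: [b1@4:L]
Beat 1 (R): throw ball2 h=5 -> lands@6:L; in-air after throw: [b1@4:L b2@6:L]
Beat 2 (L): throw ball3 h=1 -> lands@3:R; in-air after throw: [b3@3:R b1@4:L b2@6:L]
Beat 3 (R): throw ball3 h=4 -> lands@7:R; in-air after throw: [b1@4:L b2@6:L b3@7:R]
Beat 4 (L): throw ball1 h=4 -> lands@8:L; in-air after throw: [b2@6:L b3@7:R b1@8:L]
Beat 6 (L): throw ball2 h=4 -> lands@10:L; in-air after throw: [b3@7:R b1@8:L b2@10:L]
Beat 7 (R): throw ball3 h=5 -> lands@12:L; in-air after throw: [b1@8:L b2@10:L b3@12:L]
Beat 8 (L): throw ball1 h=1 -> lands@9:R; in-air after throw: [b1@9:R b2@10:L b3@12:L]
Beat 9 (R): throw ball1 h=4 -> lands@13:R; in-air after throw: [b2@10:L b3@12:L b1@13:R]
Beat 10 (L): throw ball2 h=4 -> lands@14:L; in-air after throw: [b3@12:L b1@13:R b2@14:L]
Beat 12 (L): throw ball3 h=4 -> lands@16:L; in-air after throw: [b1@13:R b2@14:L b3@16:L]
Beat 13 (R): throw ball1 h=5 -> lands@18:L; in-air after throw: [b2@14:L b3@16:L b1@18:L]
Beat 14 (L): throw ball2 h=1 -> lands@15:R; in-air after throw: [b2@15:R b3@16:L b1@18:L]
Beat 15 (R): throw ball2 h=4 -> lands@19:R; in-air after throw: [b3@16:L b1@18:L b2@19:R]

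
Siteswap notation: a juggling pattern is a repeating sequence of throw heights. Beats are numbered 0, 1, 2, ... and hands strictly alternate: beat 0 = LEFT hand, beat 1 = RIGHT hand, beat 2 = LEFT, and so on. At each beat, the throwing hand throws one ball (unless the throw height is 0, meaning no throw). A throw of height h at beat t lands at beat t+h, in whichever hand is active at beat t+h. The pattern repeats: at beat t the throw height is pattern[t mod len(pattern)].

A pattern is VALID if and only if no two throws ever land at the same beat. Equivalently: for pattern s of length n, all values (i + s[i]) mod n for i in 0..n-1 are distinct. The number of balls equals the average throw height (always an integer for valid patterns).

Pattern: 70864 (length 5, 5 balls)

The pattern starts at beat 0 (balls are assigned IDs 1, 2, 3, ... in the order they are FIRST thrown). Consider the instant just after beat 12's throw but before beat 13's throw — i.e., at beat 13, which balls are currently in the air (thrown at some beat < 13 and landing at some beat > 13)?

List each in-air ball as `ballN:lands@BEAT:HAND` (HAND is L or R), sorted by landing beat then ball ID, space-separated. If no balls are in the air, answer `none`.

Answer: ball4:lands@14:L ball1:lands@15:R ball2:lands@17:R ball5:lands@20:L

Derivation:
Beat 0 (L): throw ball1 h=7 -> lands@7:R; in-air after throw: [b1@7:R]
Beat 2 (L): throw ball2 h=8 -> lands@10:L; in-air after throw: [b1@7:R b2@10:L]
Beat 3 (R): throw ball3 h=6 -> lands@9:R; in-air after throw: [b1@7:R b3@9:R b2@10:L]
Beat 4 (L): throw ball4 h=4 -> lands@8:L; in-air after throw: [b1@7:R b4@8:L b3@9:R b2@10:L]
Beat 5 (R): throw ball5 h=7 -> lands@12:L; in-air after throw: [b1@7:R b4@8:L b3@9:R b2@10:L b5@12:L]
Beat 7 (R): throw ball1 h=8 -> lands@15:R; in-air after throw: [b4@8:L b3@9:R b2@10:L b5@12:L b1@15:R]
Beat 8 (L): throw ball4 h=6 -> lands@14:L; in-air after throw: [b3@9:R b2@10:L b5@12:L b4@14:L b1@15:R]
Beat 9 (R): throw ball3 h=4 -> lands@13:R; in-air after throw: [b2@10:L b5@12:L b3@13:R b4@14:L b1@15:R]
Beat 10 (L): throw ball2 h=7 -> lands@17:R; in-air after throw: [b5@12:L b3@13:R b4@14:L b1@15:R b2@17:R]
Beat 12 (L): throw ball5 h=8 -> lands@20:L; in-air after throw: [b3@13:R b4@14:L b1@15:R b2@17:R b5@20:L]
Beat 13 (R): throw ball3 h=6 -> lands@19:R; in-air after throw: [b4@14:L b1@15:R b2@17:R b3@19:R b5@20:L]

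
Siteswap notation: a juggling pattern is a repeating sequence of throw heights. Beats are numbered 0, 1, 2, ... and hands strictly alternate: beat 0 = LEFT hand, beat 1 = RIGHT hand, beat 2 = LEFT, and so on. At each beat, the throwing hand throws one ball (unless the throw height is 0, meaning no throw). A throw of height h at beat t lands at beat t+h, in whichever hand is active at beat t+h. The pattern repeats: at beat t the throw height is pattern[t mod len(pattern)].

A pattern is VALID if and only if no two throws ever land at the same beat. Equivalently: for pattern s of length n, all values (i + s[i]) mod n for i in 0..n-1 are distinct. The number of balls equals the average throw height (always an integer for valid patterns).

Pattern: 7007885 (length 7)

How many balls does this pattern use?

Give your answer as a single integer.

Answer: 5

Derivation:
Pattern = [7, 0, 0, 7, 8, 8, 5], length n = 7
  position 0: throw height = 7, running sum = 7
  position 1: throw height = 0, running sum = 7
  position 2: throw height = 0, running sum = 7
  position 3: throw height = 7, running sum = 14
  position 4: throw height = 8, running sum = 22
  position 5: throw height = 8, running sum = 30
  position 6: throw height = 5, running sum = 35
Total sum = 35; balls = sum / n = 35 / 7 = 5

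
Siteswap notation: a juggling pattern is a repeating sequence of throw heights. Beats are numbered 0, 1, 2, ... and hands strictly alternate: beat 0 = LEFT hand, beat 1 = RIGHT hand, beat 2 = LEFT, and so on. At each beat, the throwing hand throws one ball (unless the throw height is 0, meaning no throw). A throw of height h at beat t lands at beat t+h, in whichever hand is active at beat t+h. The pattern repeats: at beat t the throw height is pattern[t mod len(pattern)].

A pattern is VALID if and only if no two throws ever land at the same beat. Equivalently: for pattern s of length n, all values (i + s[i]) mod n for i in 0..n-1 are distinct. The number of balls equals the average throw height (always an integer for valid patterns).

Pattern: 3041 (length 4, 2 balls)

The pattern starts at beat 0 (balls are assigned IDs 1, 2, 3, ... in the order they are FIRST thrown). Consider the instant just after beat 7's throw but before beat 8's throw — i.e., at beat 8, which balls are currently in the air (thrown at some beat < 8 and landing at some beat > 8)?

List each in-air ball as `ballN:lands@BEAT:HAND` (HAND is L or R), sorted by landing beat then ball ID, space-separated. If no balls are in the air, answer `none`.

Answer: ball2:lands@10:L

Derivation:
Beat 0 (L): throw ball1 h=3 -> lands@3:R; in-air after throw: [b1@3:R]
Beat 2 (L): throw ball2 h=4 -> lands@6:L; in-air after throw: [b1@3:R b2@6:L]
Beat 3 (R): throw ball1 h=1 -> lands@4:L; in-air after throw: [b1@4:L b2@6:L]
Beat 4 (L): throw ball1 h=3 -> lands@7:R; in-air after throw: [b2@6:L b1@7:R]
Beat 6 (L): throw ball2 h=4 -> lands@10:L; in-air after throw: [b1@7:R b2@10:L]
Beat 7 (R): throw ball1 h=1 -> lands@8:L; in-air after throw: [b1@8:L b2@10:L]
Beat 8 (L): throw ball1 h=3 -> lands@11:R; in-air after throw: [b2@10:L b1@11:R]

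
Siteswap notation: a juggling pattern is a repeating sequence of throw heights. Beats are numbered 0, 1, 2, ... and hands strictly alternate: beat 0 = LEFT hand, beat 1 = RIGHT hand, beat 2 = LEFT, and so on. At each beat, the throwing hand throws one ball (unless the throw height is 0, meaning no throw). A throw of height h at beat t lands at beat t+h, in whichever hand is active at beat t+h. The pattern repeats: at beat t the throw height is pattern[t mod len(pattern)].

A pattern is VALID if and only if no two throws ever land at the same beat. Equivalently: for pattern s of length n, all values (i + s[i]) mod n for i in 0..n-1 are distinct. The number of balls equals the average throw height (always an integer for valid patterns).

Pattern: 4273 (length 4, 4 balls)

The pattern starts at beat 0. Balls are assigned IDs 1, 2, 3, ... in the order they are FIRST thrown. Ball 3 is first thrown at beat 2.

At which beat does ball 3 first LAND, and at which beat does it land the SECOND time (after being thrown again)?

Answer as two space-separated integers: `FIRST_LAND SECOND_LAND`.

Answer: 9 11

Derivation:
Beat 0 (L): throw ball1 h=4 -> lands@4:L; in-air after throw: [b1@4:L]
Beat 1 (R): throw ball2 h=2 -> lands@3:R; in-air after throw: [b2@3:R b1@4:L]
Beat 2 (L): throw ball3 h=7 -> lands@9:R; in-air after throw: [b2@3:R b1@4:L b3@9:R]
Beat 3 (R): throw ball2 h=3 -> lands@6:L; in-air after throw: [b1@4:L b2@6:L b3@9:R]
Beat 4 (L): throw ball1 h=4 -> lands@8:L; in-air after throw: [b2@6:L b1@8:L b3@9:R]
Beat 5 (R): throw ball4 h=2 -> lands@7:R; in-air after throw: [b2@6:L b4@7:R b1@8:L b3@9:R]
Beat 6 (L): throw ball2 h=7 -> lands@13:R; in-air after throw: [b4@7:R b1@8:L b3@9:R b2@13:R]
Beat 7 (R): throw ball4 h=3 -> lands@10:L; in-air after throw: [b1@8:L b3@9:R b4@10:L b2@13:R]
Beat 8 (L): throw ball1 h=4 -> lands@12:L; in-air after throw: [b3@9:R b4@10:L b1@12:L b2@13:R]
Beat 9 (R): throw ball3 h=2 -> lands@11:R; in-air after throw: [b4@10:L b3@11:R b1@12:L b2@13:R]
Beat 10 (L): throw ball4 h=7 -> lands@17:R; in-air after throw: [b3@11:R b1@12:L b2@13:R b4@17:R]
Beat 11 (R): throw ball3 h=3 -> lands@14:L; in-air after throw: [b1@12:L b2@13:R b3@14:L b4@17:R]
Ball 3: thrown@2 h=7 -> first land @9; rethrown@9 h=2 -> second land @11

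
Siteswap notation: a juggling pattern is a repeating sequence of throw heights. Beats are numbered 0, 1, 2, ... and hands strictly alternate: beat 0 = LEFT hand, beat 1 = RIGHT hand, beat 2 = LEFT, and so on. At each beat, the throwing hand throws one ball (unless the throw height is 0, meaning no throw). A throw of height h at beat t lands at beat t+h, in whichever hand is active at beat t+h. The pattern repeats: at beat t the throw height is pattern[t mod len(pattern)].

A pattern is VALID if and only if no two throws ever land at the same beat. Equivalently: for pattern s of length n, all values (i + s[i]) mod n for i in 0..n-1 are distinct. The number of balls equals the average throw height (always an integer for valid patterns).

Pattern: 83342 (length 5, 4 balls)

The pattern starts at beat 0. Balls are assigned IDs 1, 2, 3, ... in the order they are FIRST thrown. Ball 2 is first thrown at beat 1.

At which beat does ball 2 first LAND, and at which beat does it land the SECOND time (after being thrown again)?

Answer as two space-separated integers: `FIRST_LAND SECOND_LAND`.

Beat 0 (L): throw ball1 h=8 -> lands@8:L; in-air after throw: [b1@8:L]
Beat 1 (R): throw ball2 h=3 -> lands@4:L; in-air after throw: [b2@4:L b1@8:L]
Beat 2 (L): throw ball3 h=3 -> lands@5:R; in-air after throw: [b2@4:L b3@5:R b1@8:L]
Beat 3 (R): throw ball4 h=4 -> lands@7:R; in-air after throw: [b2@4:L b3@5:R b4@7:R b1@8:L]
Beat 4 (L): throw ball2 h=2 -> lands@6:L; in-air after throw: [b3@5:R b2@6:L b4@7:R b1@8:L]
Beat 5 (R): throw ball3 h=8 -> lands@13:R; in-air after throw: [b2@6:L b4@7:R b1@8:L b3@13:R]
Beat 6 (L): throw ball2 h=3 -> lands@9:R; in-air after throw: [b4@7:R b1@8:L b2@9:R b3@13:R]
Ball 2: thrown@1 h=3 -> first land @4; rethrown@4 h=2 -> second land @6

Answer: 4 6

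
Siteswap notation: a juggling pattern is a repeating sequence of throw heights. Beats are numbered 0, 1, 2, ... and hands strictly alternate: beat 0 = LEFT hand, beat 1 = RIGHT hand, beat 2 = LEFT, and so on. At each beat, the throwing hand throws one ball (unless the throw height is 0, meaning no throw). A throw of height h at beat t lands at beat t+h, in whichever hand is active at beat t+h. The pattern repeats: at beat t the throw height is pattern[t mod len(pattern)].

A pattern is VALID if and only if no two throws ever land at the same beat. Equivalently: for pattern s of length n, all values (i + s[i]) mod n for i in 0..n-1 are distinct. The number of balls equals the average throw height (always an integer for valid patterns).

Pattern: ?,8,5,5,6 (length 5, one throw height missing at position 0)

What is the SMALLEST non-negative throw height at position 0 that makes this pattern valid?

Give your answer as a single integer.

Answer: 1

Derivation:
i=0: s[i]=? (unknown)
i=1: (1 + 8) mod 5 = 4
i=2: (2 + 5) mod 5 = 2
i=3: (3 + 5) mod 5 = 3
i=4: (4 + 6) mod 5 = 0
Known residues: [0, 2, 3, 4]; need a permutation of 0..4, so missing residue r = 1
Need (0 + s) mod 5 = 1; smallest s = (1 - 0) mod 5 = 1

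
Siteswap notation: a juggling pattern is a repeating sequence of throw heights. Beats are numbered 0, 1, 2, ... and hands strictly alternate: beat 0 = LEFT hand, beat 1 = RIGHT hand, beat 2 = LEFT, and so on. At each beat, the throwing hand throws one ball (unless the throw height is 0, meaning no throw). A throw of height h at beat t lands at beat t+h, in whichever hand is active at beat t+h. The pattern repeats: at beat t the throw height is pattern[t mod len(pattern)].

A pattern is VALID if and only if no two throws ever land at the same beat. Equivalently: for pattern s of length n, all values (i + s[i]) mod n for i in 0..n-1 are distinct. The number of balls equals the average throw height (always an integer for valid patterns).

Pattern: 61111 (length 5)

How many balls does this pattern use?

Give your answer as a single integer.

Answer: 2

Derivation:
Pattern = [6, 1, 1, 1, 1], length n = 5
  position 0: throw height = 6, running sum = 6
  position 1: throw height = 1, running sum = 7
  position 2: throw height = 1, running sum = 8
  position 3: throw height = 1, running sum = 9
  position 4: throw height = 1, running sum = 10
Total sum = 10; balls = sum / n = 10 / 5 = 2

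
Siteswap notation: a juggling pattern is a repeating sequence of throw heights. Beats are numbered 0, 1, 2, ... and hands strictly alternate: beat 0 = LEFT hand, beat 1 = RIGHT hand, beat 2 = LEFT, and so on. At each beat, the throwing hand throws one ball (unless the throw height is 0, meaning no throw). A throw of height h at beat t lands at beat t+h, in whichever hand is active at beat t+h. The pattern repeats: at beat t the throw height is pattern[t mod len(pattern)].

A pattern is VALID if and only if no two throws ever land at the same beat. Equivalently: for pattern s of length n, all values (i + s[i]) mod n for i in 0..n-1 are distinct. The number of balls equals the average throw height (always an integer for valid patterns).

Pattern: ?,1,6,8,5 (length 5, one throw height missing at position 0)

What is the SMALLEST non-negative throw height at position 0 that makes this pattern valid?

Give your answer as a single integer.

i=0: s[i]=? (unknown)
i=1: (1 + 1) mod 5 = 2
i=2: (2 + 6) mod 5 = 3
i=3: (3 + 8) mod 5 = 1
i=4: (4 + 5) mod 5 = 4
Known residues: [1, 2, 3, 4]; need a permutation of 0..4, so missing residue r = 0
Need (0 + s) mod 5 = 0; smallest s = (0 - 0) mod 5 = 0

Answer: 0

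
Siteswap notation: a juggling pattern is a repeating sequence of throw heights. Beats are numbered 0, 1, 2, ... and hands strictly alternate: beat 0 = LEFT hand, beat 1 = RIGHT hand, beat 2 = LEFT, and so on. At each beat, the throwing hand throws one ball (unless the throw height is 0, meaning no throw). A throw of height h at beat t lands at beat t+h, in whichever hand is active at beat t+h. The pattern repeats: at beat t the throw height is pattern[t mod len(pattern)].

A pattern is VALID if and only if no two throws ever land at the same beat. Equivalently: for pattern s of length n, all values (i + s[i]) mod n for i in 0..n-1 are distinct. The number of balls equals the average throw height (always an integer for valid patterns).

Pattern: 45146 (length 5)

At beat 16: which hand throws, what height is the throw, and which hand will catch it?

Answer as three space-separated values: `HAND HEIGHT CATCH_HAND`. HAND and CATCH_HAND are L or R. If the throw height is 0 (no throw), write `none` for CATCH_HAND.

Answer: L 5 R

Derivation:
Beat 16: 16 mod 2 = 0, so hand = L
Throw height = pattern[16 mod 5] = pattern[1] = 5
Lands at beat 16+5=21, 21 mod 2 = 1, so catch hand = R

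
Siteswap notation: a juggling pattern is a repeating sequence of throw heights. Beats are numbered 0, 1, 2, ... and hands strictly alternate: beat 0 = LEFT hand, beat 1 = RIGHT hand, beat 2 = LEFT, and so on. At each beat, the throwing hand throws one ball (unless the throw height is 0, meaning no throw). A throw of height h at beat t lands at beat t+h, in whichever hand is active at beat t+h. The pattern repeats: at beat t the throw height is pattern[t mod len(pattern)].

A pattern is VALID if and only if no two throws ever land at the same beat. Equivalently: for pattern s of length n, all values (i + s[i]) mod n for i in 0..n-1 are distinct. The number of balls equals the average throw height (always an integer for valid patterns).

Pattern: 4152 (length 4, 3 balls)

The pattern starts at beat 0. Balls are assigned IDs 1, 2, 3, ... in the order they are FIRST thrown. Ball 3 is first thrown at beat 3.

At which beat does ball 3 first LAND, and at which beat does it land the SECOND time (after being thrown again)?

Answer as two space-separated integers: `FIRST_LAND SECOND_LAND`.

Answer: 5 6

Derivation:
Beat 0 (L): throw ball1 h=4 -> lands@4:L; in-air after throw: [b1@4:L]
Beat 1 (R): throw ball2 h=1 -> lands@2:L; in-air after throw: [b2@2:L b1@4:L]
Beat 2 (L): throw ball2 h=5 -> lands@7:R; in-air after throw: [b1@4:L b2@7:R]
Beat 3 (R): throw ball3 h=2 -> lands@5:R; in-air after throw: [b1@4:L b3@5:R b2@7:R]
Beat 4 (L): throw ball1 h=4 -> lands@8:L; in-air after throw: [b3@5:R b2@7:R b1@8:L]
Beat 5 (R): throw ball3 h=1 -> lands@6:L; in-air after throw: [b3@6:L b2@7:R b1@8:L]
Beat 6 (L): throw ball3 h=5 -> lands@11:R; in-air after throw: [b2@7:R b1@8:L b3@11:R]
Ball 3: thrown@3 h=2 -> first land @5; rethrown@5 h=1 -> second land @6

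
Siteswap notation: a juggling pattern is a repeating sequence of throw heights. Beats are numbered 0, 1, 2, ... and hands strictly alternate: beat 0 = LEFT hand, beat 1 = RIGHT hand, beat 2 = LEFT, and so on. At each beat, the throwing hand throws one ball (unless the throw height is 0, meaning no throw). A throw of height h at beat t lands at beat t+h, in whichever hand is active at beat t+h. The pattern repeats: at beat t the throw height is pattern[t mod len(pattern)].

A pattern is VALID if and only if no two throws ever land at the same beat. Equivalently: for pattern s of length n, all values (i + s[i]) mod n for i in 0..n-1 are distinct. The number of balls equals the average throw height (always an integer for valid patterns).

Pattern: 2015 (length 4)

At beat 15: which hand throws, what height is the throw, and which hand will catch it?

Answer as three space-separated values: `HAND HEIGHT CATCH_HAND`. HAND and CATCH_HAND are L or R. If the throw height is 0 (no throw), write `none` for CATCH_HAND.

Answer: R 5 L

Derivation:
Beat 15: 15 mod 2 = 1, so hand = R
Throw height = pattern[15 mod 4] = pattern[3] = 5
Lands at beat 15+5=20, 20 mod 2 = 0, so catch hand = L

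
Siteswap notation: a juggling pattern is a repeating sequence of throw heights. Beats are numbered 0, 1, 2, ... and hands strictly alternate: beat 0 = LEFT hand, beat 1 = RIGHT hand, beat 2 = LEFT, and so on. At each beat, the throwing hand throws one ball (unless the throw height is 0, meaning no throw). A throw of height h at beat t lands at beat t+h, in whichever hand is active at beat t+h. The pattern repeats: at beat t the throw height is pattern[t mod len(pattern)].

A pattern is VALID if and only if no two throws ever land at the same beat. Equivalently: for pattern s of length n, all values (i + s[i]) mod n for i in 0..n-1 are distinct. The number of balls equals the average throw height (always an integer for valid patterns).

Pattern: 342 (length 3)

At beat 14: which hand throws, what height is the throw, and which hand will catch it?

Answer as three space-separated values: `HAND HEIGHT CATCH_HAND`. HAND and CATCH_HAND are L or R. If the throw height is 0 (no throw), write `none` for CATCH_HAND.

Beat 14: 14 mod 2 = 0, so hand = L
Throw height = pattern[14 mod 3] = pattern[2] = 2
Lands at beat 14+2=16, 16 mod 2 = 0, so catch hand = L

Answer: L 2 L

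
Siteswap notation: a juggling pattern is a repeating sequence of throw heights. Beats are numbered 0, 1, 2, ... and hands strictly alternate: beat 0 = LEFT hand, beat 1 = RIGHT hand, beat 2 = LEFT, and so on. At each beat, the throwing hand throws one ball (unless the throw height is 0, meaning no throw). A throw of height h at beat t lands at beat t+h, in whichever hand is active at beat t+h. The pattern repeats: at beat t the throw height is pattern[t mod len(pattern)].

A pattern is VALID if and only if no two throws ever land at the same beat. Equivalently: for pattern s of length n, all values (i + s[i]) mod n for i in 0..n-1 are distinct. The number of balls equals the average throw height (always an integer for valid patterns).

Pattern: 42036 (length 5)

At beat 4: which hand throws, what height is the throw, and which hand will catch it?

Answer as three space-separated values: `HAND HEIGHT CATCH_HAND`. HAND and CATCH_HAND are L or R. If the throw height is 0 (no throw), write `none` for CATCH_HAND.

Answer: L 6 L

Derivation:
Beat 4: 4 mod 2 = 0, so hand = L
Throw height = pattern[4 mod 5] = pattern[4] = 6
Lands at beat 4+6=10, 10 mod 2 = 0, so catch hand = L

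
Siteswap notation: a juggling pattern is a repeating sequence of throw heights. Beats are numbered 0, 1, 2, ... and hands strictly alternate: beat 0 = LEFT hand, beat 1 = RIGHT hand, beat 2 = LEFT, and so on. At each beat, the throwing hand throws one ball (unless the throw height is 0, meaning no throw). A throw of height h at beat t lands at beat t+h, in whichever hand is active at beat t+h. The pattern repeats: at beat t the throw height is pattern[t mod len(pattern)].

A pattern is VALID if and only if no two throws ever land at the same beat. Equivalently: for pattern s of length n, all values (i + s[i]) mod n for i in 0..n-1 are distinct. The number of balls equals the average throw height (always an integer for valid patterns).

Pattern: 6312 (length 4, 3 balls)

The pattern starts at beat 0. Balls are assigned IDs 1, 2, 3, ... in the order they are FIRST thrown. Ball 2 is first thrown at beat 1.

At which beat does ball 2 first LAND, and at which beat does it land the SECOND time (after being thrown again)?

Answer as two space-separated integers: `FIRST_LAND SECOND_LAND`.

Answer: 4 10

Derivation:
Beat 0 (L): throw ball1 h=6 -> lands@6:L; in-air after throw: [b1@6:L]
Beat 1 (R): throw ball2 h=3 -> lands@4:L; in-air after throw: [b2@4:L b1@6:L]
Beat 2 (L): throw ball3 h=1 -> lands@3:R; in-air after throw: [b3@3:R b2@4:L b1@6:L]
Beat 3 (R): throw ball3 h=2 -> lands@5:R; in-air after throw: [b2@4:L b3@5:R b1@6:L]
Beat 4 (L): throw ball2 h=6 -> lands@10:L; in-air after throw: [b3@5:R b1@6:L b2@10:L]
Beat 5 (R): throw ball3 h=3 -> lands@8:L; in-air after throw: [b1@6:L b3@8:L b2@10:L]
Beat 6 (L): throw ball1 h=1 -> lands@7:R; in-air after throw: [b1@7:R b3@8:L b2@10:L]
Beat 7 (R): throw ball1 h=2 -> lands@9:R; in-air after throw: [b3@8:L b1@9:R b2@10:L]
Beat 8 (L): throw ball3 h=6 -> lands@14:L; in-air after throw: [b1@9:R b2@10:L b3@14:L]
Beat 9 (R): throw ball1 h=3 -> lands@12:L; in-air after throw: [b2@10:L b1@12:L b3@14:L]
Beat 10 (L): throw ball2 h=1 -> lands@11:R; in-air after throw: [b2@11:R b1@12:L b3@14:L]
Ball 2: thrown@1 h=3 -> first land @4; rethrown@4 h=6 -> second land @10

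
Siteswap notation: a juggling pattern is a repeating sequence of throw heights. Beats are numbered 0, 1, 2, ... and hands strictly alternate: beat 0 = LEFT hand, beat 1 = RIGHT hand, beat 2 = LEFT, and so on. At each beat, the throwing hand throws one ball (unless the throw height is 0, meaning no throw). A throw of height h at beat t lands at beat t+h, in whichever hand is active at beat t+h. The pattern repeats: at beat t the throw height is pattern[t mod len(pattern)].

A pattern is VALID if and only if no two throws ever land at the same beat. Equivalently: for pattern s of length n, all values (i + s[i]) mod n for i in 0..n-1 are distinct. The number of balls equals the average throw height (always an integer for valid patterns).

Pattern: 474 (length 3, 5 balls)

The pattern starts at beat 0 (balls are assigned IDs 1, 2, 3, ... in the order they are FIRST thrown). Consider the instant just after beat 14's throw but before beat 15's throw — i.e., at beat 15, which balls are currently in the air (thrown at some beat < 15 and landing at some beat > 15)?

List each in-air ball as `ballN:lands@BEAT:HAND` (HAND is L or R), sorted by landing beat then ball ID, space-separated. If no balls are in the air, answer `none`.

Answer: ball2:lands@16:L ball3:lands@17:R ball4:lands@18:L ball5:lands@20:L

Derivation:
Beat 0 (L): throw ball1 h=4 -> lands@4:L; in-air after throw: [b1@4:L]
Beat 1 (R): throw ball2 h=7 -> lands@8:L; in-air after throw: [b1@4:L b2@8:L]
Beat 2 (L): throw ball3 h=4 -> lands@6:L; in-air after throw: [b1@4:L b3@6:L b2@8:L]
Beat 3 (R): throw ball4 h=4 -> lands@7:R; in-air after throw: [b1@4:L b3@6:L b4@7:R b2@8:L]
Beat 4 (L): throw ball1 h=7 -> lands@11:R; in-air after throw: [b3@6:L b4@7:R b2@8:L b1@11:R]
Beat 5 (R): throw ball5 h=4 -> lands@9:R; in-air after throw: [b3@6:L b4@7:R b2@8:L b5@9:R b1@11:R]
Beat 6 (L): throw ball3 h=4 -> lands@10:L; in-air after throw: [b4@7:R b2@8:L b5@9:R b3@10:L b1@11:R]
Beat 7 (R): throw ball4 h=7 -> lands@14:L; in-air after throw: [b2@8:L b5@9:R b3@10:L b1@11:R b4@14:L]
Beat 8 (L): throw ball2 h=4 -> lands@12:L; in-air after throw: [b5@9:R b3@10:L b1@11:R b2@12:L b4@14:L]
Beat 9 (R): throw ball5 h=4 -> lands@13:R; in-air after throw: [b3@10:L b1@11:R b2@12:L b5@13:R b4@14:L]
Beat 10 (L): throw ball3 h=7 -> lands@17:R; in-air after throw: [b1@11:R b2@12:L b5@13:R b4@14:L b3@17:R]
Beat 11 (R): throw ball1 h=4 -> lands@15:R; in-air after throw: [b2@12:L b5@13:R b4@14:L b1@15:R b3@17:R]
Beat 12 (L): throw ball2 h=4 -> lands@16:L; in-air after throw: [b5@13:R b4@14:L b1@15:R b2@16:L b3@17:R]
Beat 13 (R): throw ball5 h=7 -> lands@20:L; in-air after throw: [b4@14:L b1@15:R b2@16:L b3@17:R b5@20:L]
Beat 14 (L): throw ball4 h=4 -> lands@18:L; in-air after throw: [b1@15:R b2@16:L b3@17:R b4@18:L b5@20:L]
Beat 15 (R): throw ball1 h=4 -> lands@19:R; in-air after throw: [b2@16:L b3@17:R b4@18:L b1@19:R b5@20:L]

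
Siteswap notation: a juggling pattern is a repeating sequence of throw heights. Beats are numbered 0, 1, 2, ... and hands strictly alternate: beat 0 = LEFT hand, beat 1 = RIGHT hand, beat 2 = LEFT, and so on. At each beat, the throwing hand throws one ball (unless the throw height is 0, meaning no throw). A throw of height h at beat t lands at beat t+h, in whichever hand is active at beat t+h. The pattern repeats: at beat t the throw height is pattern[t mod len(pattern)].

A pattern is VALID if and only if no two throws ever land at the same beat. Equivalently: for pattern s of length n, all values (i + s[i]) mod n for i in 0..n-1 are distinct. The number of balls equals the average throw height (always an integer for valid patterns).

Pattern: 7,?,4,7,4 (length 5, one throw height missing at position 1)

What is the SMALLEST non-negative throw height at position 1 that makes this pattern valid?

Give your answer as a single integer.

i=0: (0 + 7) mod 5 = 2
i=1: s[i]=? (unknown)
i=2: (2 + 4) mod 5 = 1
i=3: (3 + 7) mod 5 = 0
i=4: (4 + 4) mod 5 = 3
Known residues: [0, 1, 2, 3]; need a permutation of 0..4, so missing residue r = 4
Need (1 + s) mod 5 = 4; smallest s = (4 - 1) mod 5 = 3

Answer: 3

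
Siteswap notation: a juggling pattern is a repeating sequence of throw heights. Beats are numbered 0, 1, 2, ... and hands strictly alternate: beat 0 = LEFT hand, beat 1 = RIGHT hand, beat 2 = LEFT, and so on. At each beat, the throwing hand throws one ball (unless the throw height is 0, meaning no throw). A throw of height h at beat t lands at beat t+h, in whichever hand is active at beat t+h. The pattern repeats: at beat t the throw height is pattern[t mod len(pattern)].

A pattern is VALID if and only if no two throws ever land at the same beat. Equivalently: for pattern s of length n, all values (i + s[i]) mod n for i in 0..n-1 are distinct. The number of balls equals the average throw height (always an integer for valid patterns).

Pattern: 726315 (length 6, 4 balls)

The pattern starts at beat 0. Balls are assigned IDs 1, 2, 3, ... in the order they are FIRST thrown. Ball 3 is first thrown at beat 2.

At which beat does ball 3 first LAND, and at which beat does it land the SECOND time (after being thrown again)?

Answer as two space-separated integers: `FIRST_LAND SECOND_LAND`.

Beat 0 (L): throw ball1 h=7 -> lands@7:R; in-air after throw: [b1@7:R]
Beat 1 (R): throw ball2 h=2 -> lands@3:R; in-air after throw: [b2@3:R b1@7:R]
Beat 2 (L): throw ball3 h=6 -> lands@8:L; in-air after throw: [b2@3:R b1@7:R b3@8:L]
Beat 3 (R): throw ball2 h=3 -> lands@6:L; in-air after throw: [b2@6:L b1@7:R b3@8:L]
Beat 4 (L): throw ball4 h=1 -> lands@5:R; in-air after throw: [b4@5:R b2@6:L b1@7:R b3@8:L]
Beat 5 (R): throw ball4 h=5 -> lands@10:L; in-air after throw: [b2@6:L b1@7:R b3@8:L b4@10:L]
Beat 6 (L): throw ball2 h=7 -> lands@13:R; in-air after throw: [b1@7:R b3@8:L b4@10:L b2@13:R]
Beat 7 (R): throw ball1 h=2 -> lands@9:R; in-air after throw: [b3@8:L b1@9:R b4@10:L b2@13:R]
Beat 8 (L): throw ball3 h=6 -> lands@14:L; in-air after throw: [b1@9:R b4@10:L b2@13:R b3@14:L]
Beat 9 (R): throw ball1 h=3 -> lands@12:L; in-air after throw: [b4@10:L b1@12:L b2@13:R b3@14:L]
Beat 10 (L): throw ball4 h=1 -> lands@11:R; in-air after throw: [b4@11:R b1@12:L b2@13:R b3@14:L]
Beat 11 (R): throw ball4 h=5 -> lands@16:L; in-air after throw: [b1@12:L b2@13:R b3@14:L b4@16:L]
Beat 12 (L): throw ball1 h=7 -> lands@19:R; in-air after throw: [b2@13:R b3@14:L b4@16:L b1@19:R]
Beat 13 (R): throw ball2 h=2 -> lands@15:R; in-air after throw: [b3@14:L b2@15:R b4@16:L b1@19:R]
Beat 14 (L): throw ball3 h=6 -> lands@20:L; in-air after throw: [b2@15:R b4@16:L b1@19:R b3@20:L]
Ball 3: thrown@2 h=6 -> first land @8; rethrown@8 h=6 -> second land @14

Answer: 8 14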